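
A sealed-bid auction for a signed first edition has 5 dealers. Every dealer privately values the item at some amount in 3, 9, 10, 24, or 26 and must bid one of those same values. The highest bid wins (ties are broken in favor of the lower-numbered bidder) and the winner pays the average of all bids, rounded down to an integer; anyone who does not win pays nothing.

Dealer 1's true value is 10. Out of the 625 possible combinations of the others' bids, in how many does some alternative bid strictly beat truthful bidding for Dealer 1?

5

Others bid (3, 3, 3, 3): truth gives 6; bid 3 gives 7 > 6. Violating.
Others bid (3, 9, 9, 9): truth gives 2; bid 9 gives 3 > 2. Violating.
Others bid (9, 3, 9, 9): truth gives 2; bid 9 gives 3 > 2. Violating.
Others bid (9, 9, 3, 9): truth gives 2; bid 9 gives 3 > 2. Violating.
Others bid (3, 3, 3, 9): truth gives 5; no alternative beats it.
Others bid (3, 3, 3, 10): truth gives 5; no alternative beats it.
(Checking all 625 profiles: 5 have a profitable deviation, 620 do not.)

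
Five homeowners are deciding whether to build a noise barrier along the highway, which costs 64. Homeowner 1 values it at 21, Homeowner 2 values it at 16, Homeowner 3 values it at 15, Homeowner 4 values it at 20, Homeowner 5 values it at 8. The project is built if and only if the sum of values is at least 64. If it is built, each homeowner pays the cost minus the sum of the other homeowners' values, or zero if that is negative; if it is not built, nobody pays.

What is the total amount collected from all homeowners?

Total value 80 ≥ cost 64, so it is built.
Homeowner 1: others sum to 59; max(0, 64 - 59) = 5.
Homeowner 2: others sum to 64; max(0, 64 - 64) = 0.
Homeowner 3: others sum to 65; max(0, 64 - 65) = 0.
Homeowner 4: others sum to 60; max(0, 64 - 60) = 4.
Homeowner 5: others sum to 72; max(0, 64 - 72) = 0.
Total collected = 5 + 0 + 0 + 4 + 0 = 9.

9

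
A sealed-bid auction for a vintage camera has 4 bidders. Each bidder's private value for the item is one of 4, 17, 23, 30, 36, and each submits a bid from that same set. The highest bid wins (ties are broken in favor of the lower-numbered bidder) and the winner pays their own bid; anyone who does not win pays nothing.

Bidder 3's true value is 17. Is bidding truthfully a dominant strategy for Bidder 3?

Check each profile of the others' bids and compare truth against every alternative bid.
Others bid (4, 4, 4): truth gives 0, best alternative gives 0.
Others bid (4, 4, 17): truth gives 0, best alternative gives 0.
Others bid (4, 4, 23): truth gives 0, best alternative gives 0.
Others bid (4, 4, 30): truth gives 0, best alternative gives 0.
Others bid (4, 4, 36): truth gives 0, best alternative gives 0.
Others bid (4, 17, 4): truth gives 0, best alternative gives 0.
(Remaining 119 profiles checked similarly; truth is weakly best in each.)
In every case the truthful bid is at least as good as any alternative, so it is a dominant strategy.

Yes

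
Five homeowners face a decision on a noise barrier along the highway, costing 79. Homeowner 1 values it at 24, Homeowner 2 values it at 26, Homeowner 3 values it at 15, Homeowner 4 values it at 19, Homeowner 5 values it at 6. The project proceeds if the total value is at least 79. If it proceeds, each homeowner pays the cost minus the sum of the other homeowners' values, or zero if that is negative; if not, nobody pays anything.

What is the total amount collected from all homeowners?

Total value 90 ≥ cost 79, so it is built.
Homeowner 1: others sum to 66; max(0, 79 - 66) = 13.
Homeowner 2: others sum to 64; max(0, 79 - 64) = 15.
Homeowner 3: others sum to 75; max(0, 79 - 75) = 4.
Homeowner 4: others sum to 71; max(0, 79 - 71) = 8.
Homeowner 5: others sum to 84; max(0, 79 - 84) = 0.
Total collected = 13 + 15 + 4 + 8 + 0 = 40.

40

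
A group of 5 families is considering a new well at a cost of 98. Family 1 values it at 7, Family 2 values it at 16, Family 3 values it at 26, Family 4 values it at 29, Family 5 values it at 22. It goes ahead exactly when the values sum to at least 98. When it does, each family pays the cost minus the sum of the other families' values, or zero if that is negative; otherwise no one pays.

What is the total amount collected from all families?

Total value 100 ≥ cost 98, so it is built.
Family 1: others sum to 93; max(0, 98 - 93) = 5.
Family 2: others sum to 84; max(0, 98 - 84) = 14.
Family 3: others sum to 74; max(0, 98 - 74) = 24.
Family 4: others sum to 71; max(0, 98 - 71) = 27.
Family 5: others sum to 78; max(0, 98 - 78) = 20.
Total collected = 5 + 14 + 24 + 27 + 20 = 90.

90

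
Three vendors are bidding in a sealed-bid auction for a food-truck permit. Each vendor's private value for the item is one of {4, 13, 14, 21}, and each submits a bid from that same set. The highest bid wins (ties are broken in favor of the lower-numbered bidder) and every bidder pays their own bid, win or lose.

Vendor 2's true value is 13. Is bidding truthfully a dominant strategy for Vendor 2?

No

Consider the case where Vendor 1 bids 4 and Vendor 3 bids 14.
Truthful bid 13: loses but pays 13, utility -13.
Bid 4 instead: loses but pays 4, utility -4.
Since -4 > -13, bidding 4 is strictly better here, so truthful bidding is not dominant.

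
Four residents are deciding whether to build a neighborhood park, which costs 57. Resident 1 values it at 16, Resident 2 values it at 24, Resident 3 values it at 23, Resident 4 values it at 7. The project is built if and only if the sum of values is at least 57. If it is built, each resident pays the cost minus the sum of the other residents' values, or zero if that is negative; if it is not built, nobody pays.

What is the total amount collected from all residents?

Total value 70 ≥ cost 57, so it is built.
Resident 1: others sum to 54; max(0, 57 - 54) = 3.
Resident 2: others sum to 46; max(0, 57 - 46) = 11.
Resident 3: others sum to 47; max(0, 57 - 47) = 10.
Resident 4: others sum to 63; max(0, 57 - 63) = 0.
Total collected = 3 + 11 + 10 + 0 = 24.

24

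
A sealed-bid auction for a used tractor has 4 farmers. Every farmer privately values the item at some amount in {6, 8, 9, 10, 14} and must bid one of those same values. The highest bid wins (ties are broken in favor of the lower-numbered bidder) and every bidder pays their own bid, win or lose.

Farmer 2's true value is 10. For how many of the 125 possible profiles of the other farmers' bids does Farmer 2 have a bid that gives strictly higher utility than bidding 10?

Others bid (6, 6, 6): truth gives 0; bid 8 gives 2 > 0. Violating.
Others bid (6, 6, 8): truth gives 0; bid 8 gives 2 > 0. Violating.
Others bid (6, 6, 9): truth gives 0; bid 9 gives 1 > 0. Violating.
Others bid (6, 6, 14): truth gives -10; bid 14 gives -4 > -10. Violating.
Others bid (6, 6, 10): truth gives 0; no alternative beats it.
Others bid (6, 8, 10): truth gives 0; no alternative beats it.
(Checking all 125 profiles: 95 have a profitable deviation, 30 do not.)

95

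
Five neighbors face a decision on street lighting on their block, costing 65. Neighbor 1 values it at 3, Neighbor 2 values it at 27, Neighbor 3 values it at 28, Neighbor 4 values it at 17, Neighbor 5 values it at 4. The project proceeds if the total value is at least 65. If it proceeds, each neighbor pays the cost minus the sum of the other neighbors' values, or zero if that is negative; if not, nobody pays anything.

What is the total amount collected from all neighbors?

30

Total value 79 ≥ cost 65, so it is built.
Neighbor 1: others sum to 76; max(0, 65 - 76) = 0.
Neighbor 2: others sum to 52; max(0, 65 - 52) = 13.
Neighbor 3: others sum to 51; max(0, 65 - 51) = 14.
Neighbor 4: others sum to 62; max(0, 65 - 62) = 3.
Neighbor 5: others sum to 75; max(0, 65 - 75) = 0.
Total collected = 0 + 13 + 14 + 3 + 0 = 30.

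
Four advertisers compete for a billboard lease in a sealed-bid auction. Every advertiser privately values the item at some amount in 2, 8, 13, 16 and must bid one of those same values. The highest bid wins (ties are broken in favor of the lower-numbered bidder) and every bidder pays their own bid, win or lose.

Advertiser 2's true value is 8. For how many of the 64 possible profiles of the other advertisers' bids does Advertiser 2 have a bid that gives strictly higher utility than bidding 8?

Others bid (2, 2, 13): truth gives -8; bid 2 gives -2 > -8. Violating.
Others bid (2, 2, 16): truth gives -8; bid 2 gives -2 > -8. Violating.
Others bid (2, 8, 13): truth gives -8; bid 2 gives -2 > -8. Violating.
Others bid (2, 8, 16): truth gives -8; bid 2 gives -2 > -8. Violating.
Others bid (2, 2, 2): truth gives 0; no alternative beats it.
Others bid (2, 2, 8): truth gives 0; no alternative beats it.
(Checking all 64 profiles: 60 have a profitable deviation, 4 do not.)

60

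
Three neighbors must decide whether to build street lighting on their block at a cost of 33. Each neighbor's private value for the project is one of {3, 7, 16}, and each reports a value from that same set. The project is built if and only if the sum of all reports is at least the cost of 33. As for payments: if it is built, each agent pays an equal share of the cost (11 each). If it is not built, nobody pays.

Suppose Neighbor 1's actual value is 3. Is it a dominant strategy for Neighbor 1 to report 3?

Check each profile of the others' reports and compare truth against every alternative report.
Others report (16, 16): truth gives -8, best alternative gives -8.
Others report (3, 3): truth gives 0, best alternative gives 0.
Others report (3, 7): truth gives 0, best alternative gives 0.
Others report (3, 16): truth gives 0, best alternative gives 0.
Others report (7, 3): truth gives 0, best alternative gives 0.
Others report (7, 7): truth gives 0, best alternative gives 0.
(Remaining 3 profiles checked similarly; truth is weakly best in each.)
In every case the truthful report is at least as good as any alternative, so it is a dominant strategy.

Yes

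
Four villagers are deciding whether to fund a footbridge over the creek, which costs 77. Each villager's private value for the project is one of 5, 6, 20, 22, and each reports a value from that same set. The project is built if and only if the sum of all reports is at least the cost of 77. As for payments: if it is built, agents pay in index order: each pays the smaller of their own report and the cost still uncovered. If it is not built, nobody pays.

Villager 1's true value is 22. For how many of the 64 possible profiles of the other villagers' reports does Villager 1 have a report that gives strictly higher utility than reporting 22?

8

Others report (20, 20, 20): truth gives 0; report 20 gives 2 > 0. Violating.
Others report (20, 20, 22): truth gives 0; report 20 gives 2 > 0. Violating.
Others report (20, 22, 20): truth gives 0; report 20 gives 2 > 0. Violating.
Others report (20, 22, 22): truth gives 0; report 20 gives 2 > 0. Violating.
Others report (5, 5, 5): truth gives 0; no alternative beats it.
Others report (5, 5, 6): truth gives 0; no alternative beats it.
(Checking all 64 profiles: 8 have a profitable deviation, 56 do not.)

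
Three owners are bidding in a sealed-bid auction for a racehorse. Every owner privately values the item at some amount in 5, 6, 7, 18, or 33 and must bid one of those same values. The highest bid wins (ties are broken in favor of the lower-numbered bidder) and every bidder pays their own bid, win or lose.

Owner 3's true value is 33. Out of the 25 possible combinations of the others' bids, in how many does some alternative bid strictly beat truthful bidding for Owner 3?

18

Others bid (5, 5): truth gives 0; bid 6 gives 27 > 0. Violating.
Others bid (5, 6): truth gives 0; bid 7 gives 26 > 0. Violating.
Others bid (5, 7): truth gives 0; bid 18 gives 15 > 0. Violating.
Others bid (5, 33): truth gives -33; bid 5 gives -5 > -33. Violating.
Others bid (5, 18): truth gives 0; no alternative beats it.
Others bid (6, 18): truth gives 0; no alternative beats it.
(Checking all 25 profiles: 18 have a profitable deviation, 7 do not.)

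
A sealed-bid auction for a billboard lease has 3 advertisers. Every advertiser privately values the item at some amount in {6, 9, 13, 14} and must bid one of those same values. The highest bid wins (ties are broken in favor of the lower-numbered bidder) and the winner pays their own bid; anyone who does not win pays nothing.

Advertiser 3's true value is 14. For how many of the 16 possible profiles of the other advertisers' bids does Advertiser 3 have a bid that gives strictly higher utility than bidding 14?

Others bid (6, 6): truth gives 0; bid 9 gives 5 > 0. Violating.
Others bid (6, 9): truth gives 0; bid 13 gives 1 > 0. Violating.
Others bid (9, 6): truth gives 0; bid 13 gives 1 > 0. Violating.
Others bid (9, 9): truth gives 0; bid 13 gives 1 > 0. Violating.
Others bid (6, 13): truth gives 0; no alternative beats it.
Others bid (6, 14): truth gives 0; no alternative beats it.
(Checking all 16 profiles: 4 have a profitable deviation, 12 do not.)

4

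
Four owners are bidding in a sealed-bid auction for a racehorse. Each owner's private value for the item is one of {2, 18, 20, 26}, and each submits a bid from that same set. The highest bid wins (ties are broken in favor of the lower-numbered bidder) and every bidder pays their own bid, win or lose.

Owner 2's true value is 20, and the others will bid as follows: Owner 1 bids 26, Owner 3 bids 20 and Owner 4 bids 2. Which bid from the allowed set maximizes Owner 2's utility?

2

Bid 2: loses but pays 2, utility -2.
Bid 18: loses but pays 18, utility -18.
Bid 20: loses but pays 20, utility -20.
Bid 26: loses but pays 26, utility -26.
The best choice is 2 with utility -2.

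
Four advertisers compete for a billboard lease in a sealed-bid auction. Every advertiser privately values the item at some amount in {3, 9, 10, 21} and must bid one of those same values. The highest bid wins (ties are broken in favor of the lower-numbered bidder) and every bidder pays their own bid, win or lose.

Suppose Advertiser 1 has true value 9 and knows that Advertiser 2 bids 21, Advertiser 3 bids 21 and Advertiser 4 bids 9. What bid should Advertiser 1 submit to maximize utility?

3

Bid 3: loses but pays 3, utility -3.
Bid 9: loses but pays 9, utility -9.
Bid 10: loses but pays 10, utility -10.
Bid 21: wins, pays 21, utility 9 - 21 = -12.
The best choice is 3 with utility -3.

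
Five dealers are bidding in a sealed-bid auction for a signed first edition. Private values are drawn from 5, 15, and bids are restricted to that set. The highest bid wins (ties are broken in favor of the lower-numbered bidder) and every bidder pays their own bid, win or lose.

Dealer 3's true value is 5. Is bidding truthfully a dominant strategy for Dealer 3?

Check each profile of the others' bids and compare truth against every alternative bid.
Others bid (5, 15, 5, 5): truth gives -5, best alternative gives -15.
Others bid (5, 15, 5, 15): truth gives -5, best alternative gives -15.
Others bid (5, 15, 15, 5): truth gives -5, best alternative gives -15.
Others bid (5, 15, 15, 15): truth gives -5, best alternative gives -15.
Others bid (15, 5, 5, 5): truth gives -5, best alternative gives -15.
Others bid (15, 5, 5, 15): truth gives -5, best alternative gives -15.
(Remaining 10 profiles checked similarly; truth is weakly best in each.)
In every case the truthful bid is at least as good as any alternative, so it is a dominant strategy.

Yes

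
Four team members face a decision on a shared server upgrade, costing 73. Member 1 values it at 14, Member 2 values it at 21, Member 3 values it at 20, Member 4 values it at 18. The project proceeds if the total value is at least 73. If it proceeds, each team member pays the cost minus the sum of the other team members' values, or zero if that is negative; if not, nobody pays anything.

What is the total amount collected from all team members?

73

Total value 73 ≥ cost 73, so it is built.
Member 1: others sum to 59; max(0, 73 - 59) = 14.
Member 2: others sum to 52; max(0, 73 - 52) = 21.
Member 3: others sum to 53; max(0, 73 - 53) = 20.
Member 4: others sum to 55; max(0, 73 - 55) = 18.
Total collected = 14 + 21 + 20 + 18 = 73.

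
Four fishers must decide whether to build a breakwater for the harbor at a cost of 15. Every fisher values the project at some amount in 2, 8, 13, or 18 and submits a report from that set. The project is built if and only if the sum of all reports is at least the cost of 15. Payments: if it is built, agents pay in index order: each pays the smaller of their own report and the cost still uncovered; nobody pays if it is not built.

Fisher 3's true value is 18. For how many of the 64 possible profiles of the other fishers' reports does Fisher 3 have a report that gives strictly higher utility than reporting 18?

9

Others report (2, 2, 8): truth gives 7; report 8 gives 10 > 7. Violating.
Others report (2, 2, 13): truth gives 7; report 2 gives 16 > 7. Violating.
Others report (2, 2, 18): truth gives 7; report 2 gives 16 > 7. Violating.
Others report (2, 8, 8): truth gives 13; report 2 gives 16 > 13. Violating.
Others report (2, 2, 2): truth gives 7; no alternative beats it.
Others report (2, 8, 2): truth gives 13; no alternative beats it.
(Checking all 64 profiles: 9 have a profitable deviation, 55 do not.)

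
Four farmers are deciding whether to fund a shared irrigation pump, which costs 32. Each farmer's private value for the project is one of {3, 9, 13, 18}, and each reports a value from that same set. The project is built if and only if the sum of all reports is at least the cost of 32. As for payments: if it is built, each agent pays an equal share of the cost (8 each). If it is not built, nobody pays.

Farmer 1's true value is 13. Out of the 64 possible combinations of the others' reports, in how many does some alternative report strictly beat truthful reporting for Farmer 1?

3

Others report (3, 3, 9): truth gives 0; report 18 gives 5 > 0. Violating.
Others report (3, 9, 3): truth gives 0; report 18 gives 5 > 0. Violating.
Others report (9, 3, 3): truth gives 0; report 18 gives 5 > 0. Violating.
Others report (3, 3, 3): truth gives 0; no alternative beats it.
Others report (3, 3, 13): truth gives 5; no alternative beats it.
(Checking all 64 profiles: 3 have a profitable deviation, 61 do not.)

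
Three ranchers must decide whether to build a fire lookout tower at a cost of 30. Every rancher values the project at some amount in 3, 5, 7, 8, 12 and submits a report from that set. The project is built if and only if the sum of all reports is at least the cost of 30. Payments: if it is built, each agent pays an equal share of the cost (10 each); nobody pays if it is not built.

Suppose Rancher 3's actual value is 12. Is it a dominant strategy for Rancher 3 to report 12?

Check each profile of the others' reports and compare truth against every alternative report.
Others report (7, 12): truth gives 2, best alternative gives 0.
Others report (8, 12): truth gives 2, best alternative gives 0.
Others report (12, 7): truth gives 2, best alternative gives 0.
Others report (12, 8): truth gives 2, best alternative gives 0.
Others report (12, 12): truth gives 2, best alternative gives 2.
Others report (3, 3): truth gives 0, best alternative gives 0.
(Remaining 19 profiles checked similarly; truth is weakly best in each.)
In every case the truthful report is at least as good as any alternative, so it is a dominant strategy.

Yes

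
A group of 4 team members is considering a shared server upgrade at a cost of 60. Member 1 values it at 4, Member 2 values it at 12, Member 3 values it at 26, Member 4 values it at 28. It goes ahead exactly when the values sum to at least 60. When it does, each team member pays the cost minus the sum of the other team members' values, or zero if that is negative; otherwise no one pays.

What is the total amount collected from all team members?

36

Total value 70 ≥ cost 60, so it is built.
Member 1: others sum to 66; max(0, 60 - 66) = 0.
Member 2: others sum to 58; max(0, 60 - 58) = 2.
Member 3: others sum to 44; max(0, 60 - 44) = 16.
Member 4: others sum to 42; max(0, 60 - 42) = 18.
Total collected = 0 + 2 + 16 + 18 = 36.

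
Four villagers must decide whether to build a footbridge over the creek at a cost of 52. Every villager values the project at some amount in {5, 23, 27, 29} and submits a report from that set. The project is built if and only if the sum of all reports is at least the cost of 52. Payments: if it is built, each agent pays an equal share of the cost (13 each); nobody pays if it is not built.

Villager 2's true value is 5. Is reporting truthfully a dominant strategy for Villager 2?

Yes

Check each profile of the others' reports and compare truth against every alternative report.
Others report (5, 5, 23): truth gives 0, best alternative gives -8.
Others report (5, 5, 27): truth gives 0, best alternative gives -8.
Others report (5, 5, 29): truth gives 0, best alternative gives -8.
Others report (5, 23, 5): truth gives 0, best alternative gives -8.
Others report (5, 27, 5): truth gives 0, best alternative gives -8.
Others report (5, 29, 5): truth gives 0, best alternative gives -8.
(Remaining 58 profiles checked similarly; truth is weakly best in each.)
In every case the truthful report is at least as good as any alternative, so it is a dominant strategy.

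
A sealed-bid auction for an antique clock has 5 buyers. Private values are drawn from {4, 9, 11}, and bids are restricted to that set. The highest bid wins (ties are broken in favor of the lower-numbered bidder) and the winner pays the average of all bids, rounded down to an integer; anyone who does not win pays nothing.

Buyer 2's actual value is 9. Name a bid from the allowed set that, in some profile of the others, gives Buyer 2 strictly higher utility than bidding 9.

Suppose Buyer 1 bids 4, Buyer 3 bids 4, Buyer 4 bids 4 and Buyer 5 bids 11.
Bid 9: loses, pays 0, utility 0.
Bid 11: wins, pays 6, utility 9 - 6 = 3.
So bidding 11 beats truth here (3 > 0).

11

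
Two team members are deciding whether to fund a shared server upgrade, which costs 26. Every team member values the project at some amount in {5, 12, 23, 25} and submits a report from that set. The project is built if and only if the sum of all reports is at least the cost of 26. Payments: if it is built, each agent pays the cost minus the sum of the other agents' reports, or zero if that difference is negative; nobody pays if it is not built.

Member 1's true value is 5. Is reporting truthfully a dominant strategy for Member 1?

Check each profile of the others' reports and compare truth against every alternative report.
Others report (25): truth gives 4, best alternative gives 4.
Others report (23): truth gives 2, best alternative gives 2.
Others report (5): truth gives 0, best alternative gives 0.
Others report (12): truth gives 0, best alternative gives 0.
In every case the truthful report is at least as good as any alternative, so it is a dominant strategy.

Yes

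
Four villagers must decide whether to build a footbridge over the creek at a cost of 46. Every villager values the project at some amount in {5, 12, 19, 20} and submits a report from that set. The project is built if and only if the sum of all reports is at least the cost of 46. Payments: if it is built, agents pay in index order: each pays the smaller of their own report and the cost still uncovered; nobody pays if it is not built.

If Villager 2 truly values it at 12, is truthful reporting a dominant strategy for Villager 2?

No

Consider the case where Villager 1 reports 5, Villager 3 reports 19 and Villager 4 reports 19.
Truthful report 12: project built, pays 12, utility 12 - 12 = 0.
Report 5 instead: project built, pays 5, utility 12 - 5 = 7.
Since 7 > 0, reporting 5 is strictly better here, so truthful reporting is not dominant.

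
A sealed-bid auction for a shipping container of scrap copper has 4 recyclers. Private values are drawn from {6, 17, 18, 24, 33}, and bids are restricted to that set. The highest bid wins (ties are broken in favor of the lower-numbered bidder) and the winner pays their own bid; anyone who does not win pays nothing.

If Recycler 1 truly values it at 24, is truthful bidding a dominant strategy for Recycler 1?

Consider the case where Recycler 2 bids 6, Recycler 3 bids 6 and Recycler 4 bids 6.
Truthful bid 24: wins, pays 24, utility 24 - 24 = 0.
Bid 6 instead: wins, pays 6, utility 24 - 6 = 18.
Since 18 > 0, bidding 6 is strictly better here, so truthful bidding is not dominant.

No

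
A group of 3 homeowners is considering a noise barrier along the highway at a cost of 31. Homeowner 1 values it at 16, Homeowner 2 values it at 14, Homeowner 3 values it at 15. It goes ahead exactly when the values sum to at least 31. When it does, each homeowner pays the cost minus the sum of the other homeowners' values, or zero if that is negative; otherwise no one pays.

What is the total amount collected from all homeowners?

3

Total value 45 ≥ cost 31, so it is built.
Homeowner 1: others sum to 29; max(0, 31 - 29) = 2.
Homeowner 2: others sum to 31; max(0, 31 - 31) = 0.
Homeowner 3: others sum to 30; max(0, 31 - 30) = 1.
Total collected = 2 + 0 + 1 = 3.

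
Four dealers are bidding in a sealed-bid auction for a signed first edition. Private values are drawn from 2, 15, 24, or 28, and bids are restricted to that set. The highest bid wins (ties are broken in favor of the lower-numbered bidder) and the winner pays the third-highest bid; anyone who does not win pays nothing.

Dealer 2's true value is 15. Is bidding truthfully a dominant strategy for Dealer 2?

Consider the case where Dealer 1 bids 2, Dealer 3 bids 2 and Dealer 4 bids 24.
Truthful bid 15: loses, pays 0, utility 0.
Bid 24 instead: wins, pays 2, utility 15 - 2 = 13.
Since 13 > 0, bidding 24 is strictly better here, so truthful bidding is not dominant.

No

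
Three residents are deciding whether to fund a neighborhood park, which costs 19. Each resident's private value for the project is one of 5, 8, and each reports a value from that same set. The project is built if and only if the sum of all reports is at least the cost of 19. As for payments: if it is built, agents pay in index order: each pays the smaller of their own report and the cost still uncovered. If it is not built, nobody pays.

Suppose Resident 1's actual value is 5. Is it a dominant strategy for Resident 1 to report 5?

Yes

Check each profile of the others' reports and compare truth against every alternative report.
Others report (5, 8): truth gives 0, best alternative gives -3.
Others report (8, 5): truth gives 0, best alternative gives -3.
Others report (8, 8): truth gives 0, best alternative gives -3.
Others report (5, 5): truth gives 0, best alternative gives 0.
In every case the truthful report is at least as good as any alternative, so it is a dominant strategy.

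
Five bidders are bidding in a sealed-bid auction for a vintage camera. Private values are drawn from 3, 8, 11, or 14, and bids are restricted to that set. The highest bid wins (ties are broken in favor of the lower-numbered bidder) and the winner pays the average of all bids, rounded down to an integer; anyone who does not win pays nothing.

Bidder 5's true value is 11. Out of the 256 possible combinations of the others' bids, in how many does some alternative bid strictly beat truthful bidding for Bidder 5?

60

Others bid (3, 3, 3, 11): truth gives 0; bid 14 gives 5 > 0. Violating.
Others bid (3, 3, 8, 11): truth gives 0; bid 14 gives 4 > 0. Violating.
Others bid (3, 3, 11, 3): truth gives 0; bid 14 gives 5 > 0. Violating.
Others bid (3, 3, 11, 8): truth gives 0; bid 14 gives 4 > 0. Violating.
Others bid (3, 3, 3, 3): truth gives 7; no alternative beats it.
Others bid (3, 3, 3, 8): truth gives 6; no alternative beats it.
(Checking all 256 profiles: 60 have a profitable deviation, 196 do not.)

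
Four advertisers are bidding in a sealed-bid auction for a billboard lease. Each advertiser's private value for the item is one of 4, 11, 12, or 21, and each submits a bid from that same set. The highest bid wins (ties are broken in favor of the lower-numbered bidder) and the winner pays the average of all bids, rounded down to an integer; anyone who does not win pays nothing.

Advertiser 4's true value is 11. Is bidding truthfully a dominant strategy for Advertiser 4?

No

Consider the case where Advertiser 1 bids 4, Advertiser 2 bids 4 and Advertiser 3 bids 11.
Truthful bid 11: loses, pays 0, utility 0.
Bid 12 instead: wins, pays 7, utility 11 - 7 = 4.
Since 4 > 0, bidding 12 is strictly better here, so truthful bidding is not dominant.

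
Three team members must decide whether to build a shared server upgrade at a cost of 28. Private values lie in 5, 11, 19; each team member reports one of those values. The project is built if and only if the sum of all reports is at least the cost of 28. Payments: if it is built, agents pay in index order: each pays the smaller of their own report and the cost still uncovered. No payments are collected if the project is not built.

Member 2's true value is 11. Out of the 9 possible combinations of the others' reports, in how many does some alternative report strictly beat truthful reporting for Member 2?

Others report (5, 19): truth gives 0; report 5 gives 6 > 0. Violating.
Others report (11, 19): truth gives 0; report 5 gives 6 > 0. Violating.
Others report (19, 5): truth gives 2; report 5 gives 6 > 2. Violating.
Others report (19, 11): truth gives 2; report 5 gives 6 > 2. Violating.
Others report (5, 5): truth gives 0; no alternative beats it.
Others report (5, 11): truth gives 0; no alternative beats it.
(Checking all 9 profiles: 5 have a profitable deviation, 4 do not.)

5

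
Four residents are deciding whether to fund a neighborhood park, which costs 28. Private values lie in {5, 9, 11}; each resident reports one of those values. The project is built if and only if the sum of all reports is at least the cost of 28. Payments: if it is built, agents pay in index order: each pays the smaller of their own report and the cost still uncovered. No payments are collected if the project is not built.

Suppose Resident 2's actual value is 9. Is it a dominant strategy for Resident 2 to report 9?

No

Consider the case where Resident 1 reports 5, Resident 3 reports 9 and Resident 4 reports 9.
Truthful report 9: project built, pays 9, utility 9 - 9 = 0.
Report 5 instead: project built, pays 5, utility 9 - 5 = 4.
Since 4 > 0, reporting 5 is strictly better here, so truthful reporting is not dominant.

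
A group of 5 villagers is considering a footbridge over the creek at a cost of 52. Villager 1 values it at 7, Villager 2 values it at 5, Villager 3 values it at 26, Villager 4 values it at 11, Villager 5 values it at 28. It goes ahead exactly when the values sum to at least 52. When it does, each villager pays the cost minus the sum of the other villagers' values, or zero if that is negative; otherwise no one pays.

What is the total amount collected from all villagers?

4

Total value 77 ≥ cost 52, so it is built.
Villager 1: others sum to 70; max(0, 52 - 70) = 0.
Villager 2: others sum to 72; max(0, 52 - 72) = 0.
Villager 3: others sum to 51; max(0, 52 - 51) = 1.
Villager 4: others sum to 66; max(0, 52 - 66) = 0.
Villager 5: others sum to 49; max(0, 52 - 49) = 3.
Total collected = 0 + 0 + 1 + 0 + 3 = 4.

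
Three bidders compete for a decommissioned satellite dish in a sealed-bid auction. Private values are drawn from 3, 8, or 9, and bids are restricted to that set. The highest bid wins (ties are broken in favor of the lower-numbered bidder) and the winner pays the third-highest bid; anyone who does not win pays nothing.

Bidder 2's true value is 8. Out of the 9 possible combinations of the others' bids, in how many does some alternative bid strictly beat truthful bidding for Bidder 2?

Others bid (3, 9): truth gives 0; bid 9 gives 5 > 0. Violating.
Others bid (8, 3): truth gives 0; bid 9 gives 5 > 0. Violating.
Others bid (3, 3): truth gives 5; no alternative beats it.
Others bid (3, 8): truth gives 5; no alternative beats it.
(Checking all 9 profiles: 2 have a profitable deviation, 7 do not.)

2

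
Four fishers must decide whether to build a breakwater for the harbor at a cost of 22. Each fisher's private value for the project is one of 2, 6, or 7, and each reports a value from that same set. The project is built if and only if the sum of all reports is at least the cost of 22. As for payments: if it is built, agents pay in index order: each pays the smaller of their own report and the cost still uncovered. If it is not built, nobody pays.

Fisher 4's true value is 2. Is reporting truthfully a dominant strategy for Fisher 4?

Check each profile of the others' reports and compare truth against every alternative report.
Others report (2, 7, 7): truth gives 0, best alternative gives -4.
Others report (7, 2, 7): truth gives 0, best alternative gives -4.
Others report (7, 7, 2): truth gives 0, best alternative gives -4.
Others report (6, 6, 6): truth gives 0, best alternative gives -2.
Others report (6, 6, 7): truth gives 0, best alternative gives -1.
Others report (6, 7, 6): truth gives 0, best alternative gives -1.
(Remaining 21 profiles checked similarly; truth is weakly best in each.)
In every case the truthful report is at least as good as any alternative, so it is a dominant strategy.

Yes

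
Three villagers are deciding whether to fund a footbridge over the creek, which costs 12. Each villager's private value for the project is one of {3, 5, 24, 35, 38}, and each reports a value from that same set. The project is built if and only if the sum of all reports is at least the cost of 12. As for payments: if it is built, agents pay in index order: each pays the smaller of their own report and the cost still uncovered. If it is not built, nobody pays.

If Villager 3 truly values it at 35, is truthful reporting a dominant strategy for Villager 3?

Yes

Check each profile of the others' reports and compare truth against every alternative report.
Others report (3, 24): truth gives 35, best alternative gives 35.
Others report (3, 35): truth gives 35, best alternative gives 35.
Others report (3, 38): truth gives 35, best alternative gives 35.
Others report (5, 24): truth gives 35, best alternative gives 35.
Others report (5, 35): truth gives 35, best alternative gives 35.
Others report (5, 38): truth gives 35, best alternative gives 35.
(Remaining 19 profiles checked similarly; truth is weakly best in each.)
In every case the truthful report is at least as good as any alternative, so it is a dominant strategy.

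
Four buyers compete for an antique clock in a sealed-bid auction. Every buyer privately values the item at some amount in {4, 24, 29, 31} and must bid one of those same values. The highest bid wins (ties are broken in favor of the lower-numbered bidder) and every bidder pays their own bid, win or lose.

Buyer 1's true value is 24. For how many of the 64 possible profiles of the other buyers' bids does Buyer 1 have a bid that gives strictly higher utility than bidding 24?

Others bid (4, 4, 4): truth gives 0; bid 4 gives 20 > 0. Violating.
Others bid (4, 4, 29): truth gives -24; bid 4 gives -4 > -24. Violating.
Others bid (4, 4, 31): truth gives -24; bid 4 gives -4 > -24. Violating.
Others bid (4, 24, 29): truth gives -24; bid 4 gives -4 > -24. Violating.
Others bid (4, 4, 24): truth gives 0; no alternative beats it.
Others bid (4, 24, 4): truth gives 0; no alternative beats it.
(Checking all 64 profiles: 57 have a profitable deviation, 7 do not.)

57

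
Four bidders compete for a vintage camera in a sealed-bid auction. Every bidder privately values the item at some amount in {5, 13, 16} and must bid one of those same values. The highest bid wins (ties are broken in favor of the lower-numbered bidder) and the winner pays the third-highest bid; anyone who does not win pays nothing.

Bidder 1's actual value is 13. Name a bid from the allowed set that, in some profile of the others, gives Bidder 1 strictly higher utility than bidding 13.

Suppose Bidder 2 bids 5, Bidder 3 bids 5 and Bidder 4 bids 16.
Bid 13: loses, pays 0, utility 0.
Bid 16: wins, pays 5, utility 13 - 5 = 8.
So bidding 16 beats truth here (8 > 0).

16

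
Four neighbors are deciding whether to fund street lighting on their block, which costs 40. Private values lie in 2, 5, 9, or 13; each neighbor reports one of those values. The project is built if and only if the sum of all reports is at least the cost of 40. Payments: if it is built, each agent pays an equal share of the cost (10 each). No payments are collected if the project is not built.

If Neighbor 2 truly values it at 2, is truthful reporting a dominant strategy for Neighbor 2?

Yes

Check each profile of the others' reports and compare truth against every alternative report.
Others report (9, 13, 13): truth gives 0, best alternative gives -8.
Others report (13, 9, 13): truth gives 0, best alternative gives -8.
Others report (13, 13, 9): truth gives 0, best alternative gives -8.
Others report (13, 13, 13): truth gives -8, best alternative gives -8.
Others report (2, 2, 2): truth gives 0, best alternative gives 0.
Others report (2, 2, 5): truth gives 0, best alternative gives 0.
(Remaining 58 profiles checked similarly; truth is weakly best in each.)
In every case the truthful report is at least as good as any alternative, so it is a dominant strategy.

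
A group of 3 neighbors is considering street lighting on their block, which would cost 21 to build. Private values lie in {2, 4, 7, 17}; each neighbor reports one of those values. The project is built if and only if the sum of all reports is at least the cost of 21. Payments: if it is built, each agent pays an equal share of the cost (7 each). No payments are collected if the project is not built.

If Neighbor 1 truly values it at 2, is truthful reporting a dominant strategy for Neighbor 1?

Check each profile of the others' reports and compare truth against every alternative report.
Others report (2, 17): truth gives -5, best alternative gives -5.
Others report (4, 17): truth gives -5, best alternative gives -5.
Others report (7, 17): truth gives -5, best alternative gives -5.
Others report (17, 2): truth gives -5, best alternative gives -5.
Others report (17, 4): truth gives -5, best alternative gives -5.
Others report (17, 7): truth gives -5, best alternative gives -5.
(Remaining 10 profiles checked similarly; truth is weakly best in each.)
In every case the truthful report is at least as good as any alternative, so it is a dominant strategy.

Yes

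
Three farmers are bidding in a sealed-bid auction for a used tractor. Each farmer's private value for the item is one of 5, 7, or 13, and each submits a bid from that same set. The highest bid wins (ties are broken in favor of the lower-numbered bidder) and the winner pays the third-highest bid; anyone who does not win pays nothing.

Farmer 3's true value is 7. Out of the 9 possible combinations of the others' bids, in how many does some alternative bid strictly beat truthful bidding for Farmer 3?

2

Others bid (5, 7): truth gives 0; bid 13 gives 2 > 0. Violating.
Others bid (7, 5): truth gives 0; bid 13 gives 2 > 0. Violating.
Others bid (5, 5): truth gives 2; no alternative beats it.
Others bid (5, 13): truth gives 0; no alternative beats it.
(Checking all 9 profiles: 2 have a profitable deviation, 7 do not.)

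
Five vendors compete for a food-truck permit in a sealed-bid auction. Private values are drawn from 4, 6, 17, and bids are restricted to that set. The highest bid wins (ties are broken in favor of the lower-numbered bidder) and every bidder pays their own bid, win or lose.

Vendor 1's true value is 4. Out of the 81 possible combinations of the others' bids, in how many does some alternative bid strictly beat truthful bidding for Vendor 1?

Others bid (4, 4, 4, 6): truth gives -4; bid 6 gives -2 > -4. Violating.
Others bid (4, 4, 6, 4): truth gives -4; bid 6 gives -2 > -4. Violating.
Others bid (4, 4, 6, 6): truth gives -4; bid 6 gives -2 > -4. Violating.
Others bid (4, 6, 4, 4): truth gives -4; bid 6 gives -2 > -4. Violating.
Others bid (4, 4, 4, 4): truth gives 0; no alternative beats it.
Others bid (4, 4, 4, 17): truth gives -4; no alternative beats it.
(Checking all 81 profiles: 15 have a profitable deviation, 66 do not.)

15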